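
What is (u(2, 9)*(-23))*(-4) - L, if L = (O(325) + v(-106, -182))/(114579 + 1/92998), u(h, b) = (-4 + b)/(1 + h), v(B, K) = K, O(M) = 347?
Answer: 4901538173770/31966853529 ≈ 153.33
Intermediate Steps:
u(h, b) = (-4 + b)/(1 + h)
L = 15344670/10655617843 (L = (347 - 182)/(114579 + 1/92998) = 165/(114579 + 1/92998) = 165/(10655617843/92998) = 165*(92998/10655617843) = 15344670/10655617843 ≈ 0.0014401)
(u(2, 9)*(-23))*(-4) - L = (((-4 + 9)/(1 + 2))*(-23))*(-4) - 1*15344670/10655617843 = ((5/3)*(-23))*(-4) - 15344670/10655617843 = -115/3*(-4) - 15344670/10655617843 = 460/3 - 15344670/10655617843 = 4901538173770/31966853529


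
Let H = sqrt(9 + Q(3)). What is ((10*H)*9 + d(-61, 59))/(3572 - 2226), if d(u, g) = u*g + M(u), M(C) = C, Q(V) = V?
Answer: -1830/673 + 90*sqrt(3)/673 ≈ -2.4875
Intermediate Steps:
d(u, g) = u + g*u (d(u, g) = u*g + u = g*u + u = u + g*u)
H = 2*sqrt(3) (H = sqrt(9 + 3) = sqrt(12) = 2*sqrt(3) ≈ 3.4641)
((10*H)*9 + d(-61, 59))/(3572 - 2226) = ((10*(2*sqrt(3)))*9 - 61*(1 + 59))/(3572 - 2226) = ((20*sqrt(3))*9 - 61*60)/1346 = (180*sqrt(3) - 3660)*(1/1346) = (-3660 + 180*sqrt(3))*(1/1346) = -1830/673 + 90*sqrt(3)/673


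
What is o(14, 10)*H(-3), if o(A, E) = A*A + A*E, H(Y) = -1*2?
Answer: -672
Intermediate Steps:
H(Y) = -2
o(A, E) = A**2 + A*E
o(14, 10)*H(-3) = (14*(14 + 10))*(-2) = (14*24)*(-2) = 336*(-2) = -672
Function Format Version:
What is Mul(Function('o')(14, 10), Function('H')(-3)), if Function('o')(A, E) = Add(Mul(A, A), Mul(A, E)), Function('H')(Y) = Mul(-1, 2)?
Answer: -672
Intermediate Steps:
Function('H')(Y) = -2
Function('o')(A, E) = Add(Pow(A, 2), Mul(A, E))
Mul(Function('o')(14, 10), Function('H')(-3)) = Mul(Mul(14, Add(14, 10)), -2) = Mul(Mul(14, 24), -2) = Mul(336, -2) = -672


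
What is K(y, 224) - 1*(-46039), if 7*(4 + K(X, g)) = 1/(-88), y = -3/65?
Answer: 28357559/616 ≈ 46035.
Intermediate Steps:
y = -3/65 (y = -3*1/65 = -3/65 ≈ -0.046154)
K(X, g) = -2465/616 (K(X, g) = -4 + (1/7)/(-88) = -4 + (1/7)*(-1/88) = -4 - 1/616 = -2465/616)
K(y, 224) - 1*(-46039) = -2465/616 - 1*(-46039) = -2465/616 + 46039 = 28357559/616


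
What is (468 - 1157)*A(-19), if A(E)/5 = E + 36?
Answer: -58565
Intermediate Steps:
A(E) = 180 + 5*E (A(E) = 5*(E + 36) = 5*(36 + E) = 180 + 5*E)
(468 - 1157)*A(-19) = (468 - 1157)*(180 + 5*(-19)) = -689*(180 - 95) = -689*85 = -58565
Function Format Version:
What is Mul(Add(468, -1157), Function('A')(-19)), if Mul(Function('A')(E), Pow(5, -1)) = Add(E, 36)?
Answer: -58565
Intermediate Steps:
Function('A')(E) = Add(180, Mul(5, E)) (Function('A')(E) = Mul(5, Add(E, 36)) = Mul(5, Add(36, E)) = Add(180, Mul(5, E)))
Mul(Add(468, -1157), Function('A')(-19)) = Mul(Add(468, -1157), Add(180, Mul(5, -19))) = Mul(-689, Add(180, -95)) = Mul(-689, 85) = -58565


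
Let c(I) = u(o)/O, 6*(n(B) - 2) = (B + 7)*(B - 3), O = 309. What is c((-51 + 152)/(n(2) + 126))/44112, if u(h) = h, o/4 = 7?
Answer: 7/3407652 ≈ 2.0542e-6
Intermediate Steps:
o = 28 (o = 4*7 = 28)
n(B) = 2 + (-3 + B)*(7 + B)/6 (n(B) = 2 + ((B + 7)*(B - 3))/6 = 2 + ((7 + B)*(-3 + B))/6 = 2 + ((-3 + B)*(7 + B))/6 = 2 + (-3 + B)*(7 + B)/6)
c(I) = 28/309
c((-51 + 152)/(n(2) + 126))/44112 = (28/309)/44112 = (28/309)*(1/44112) = 7/3407652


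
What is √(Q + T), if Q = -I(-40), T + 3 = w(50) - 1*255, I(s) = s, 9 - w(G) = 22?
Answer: I*√231 ≈ 15.199*I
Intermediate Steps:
w(G) = -13 (w(G) = 9 - 1*22 = 9 - 22 = -13)
T = -271 (T = -3 + (-13 - 1*255) = -3 + (-13 - 255) = -3 - 268 = -271)
Q = 40 (Q = -1*(-40) = 40)
√(Q + T) = √(40 - 271) = √(-231) = I*√231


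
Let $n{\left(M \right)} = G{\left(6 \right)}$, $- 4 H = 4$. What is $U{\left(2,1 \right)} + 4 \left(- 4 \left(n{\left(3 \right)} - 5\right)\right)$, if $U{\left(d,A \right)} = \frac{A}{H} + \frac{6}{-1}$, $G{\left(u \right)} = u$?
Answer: $-23$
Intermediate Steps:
$H = -1$ ($H = \left(- \frac{1}{4}\right) 4 = -1$)
$n{\left(M \right)} = 6$
$U{\left(d,A \right)} = -6 - A$ ($U{\left(d,A \right)} = \frac{A}{-1} + \frac{6}{-1} = A \left(-1\right) + 6 \left(-1\right) = - A - 6 = -6 - A$)
$U{\left(2,1 \right)} + 4 \left(- 4 \left(n{\left(3 \right)} - 5\right)\right) = \left(-6 - 1\right) + 4 \left(- 4 \left(6 - 5\right)\right) = \left(-6 - 1\right) + 4 \left(\left(-4\right) 1\right) = -7 + 4 \left(-4\right) = -7 - 16 = -23$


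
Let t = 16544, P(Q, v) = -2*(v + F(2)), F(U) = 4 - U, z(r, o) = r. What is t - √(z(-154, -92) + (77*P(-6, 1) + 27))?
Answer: 16544 - I*√589 ≈ 16544.0 - 24.269*I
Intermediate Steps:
P(Q, v) = -4 - 2*v (P(Q, v) = -2*(v + (4 - 1*2)) = -2*(v + (4 - 2)) = -2*(v + 2) = -2*(2 + v) = -4 - 2*v)
t - √(z(-154, -92) + (77*P(-6, 1) + 27)) = 16544 - √(-154 + (77*(-4 - 2*1) + 27)) = 16544 - √(-154 + (77*(-4 - 2) + 27)) = 16544 - √(-154 + (77*(-6) + 27)) = 16544 - √(-154 + (-462 + 27)) = 16544 - √(-154 - 435) = 16544 - √(-589) = 16544 - I*√589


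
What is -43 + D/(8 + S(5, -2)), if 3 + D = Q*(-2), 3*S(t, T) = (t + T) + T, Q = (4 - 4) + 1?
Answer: -218/5 ≈ -43.600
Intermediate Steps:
Q = 1 (Q = 0 + 1 = 1)
S(t, T) = t/3 + 2*T/3 (S(t, T) = ((t + T) + T)/3 = ((T + t) + T)/3 = (t + 2*T)/3 = t/3 + 2*T/3)
D = -5 (D = -3 + 1*(-2) = -3 - 2 = -5)
-43 + D/(8 + S(5, -2)) = -43 - 5/(8 + ((⅓)*5 + (⅔)*(-2))) = -43 - 5/(8 + (5/3 - 4/3)) = -43 - 5/(8 + ⅓) = -43 - 5/25/3 = -43 - 5*3/25 = -43 - ⅗ = -218/5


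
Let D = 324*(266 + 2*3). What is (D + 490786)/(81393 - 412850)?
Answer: -82702/47351 ≈ -1.7466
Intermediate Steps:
D = 88128 (D = 324*(266 + 6) = 324*272 = 88128)
(D + 490786)/(81393 - 412850) = (88128 + 490786)/(81393 - 412850) = 578914/(-331457) = 578914*(-1/331457) = -82702/47351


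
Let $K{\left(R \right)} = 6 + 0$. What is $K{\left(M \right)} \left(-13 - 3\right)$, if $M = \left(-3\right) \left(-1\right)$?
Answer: $-96$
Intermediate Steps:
$M = 3$
$K{\left(R \right)} = 6$
$K{\left(M \right)} \left(-13 - 3\right) = 6 \left(-13 - 3\right) = 6 \left(-16\right) = -96$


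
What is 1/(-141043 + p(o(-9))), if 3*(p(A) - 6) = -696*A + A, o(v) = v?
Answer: -1/138952 ≈ -7.1967e-6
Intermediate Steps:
p(A) = 6 - 695*A/3 (p(A) = 6 + (-696*A + A)/3 = 6 + (-695*A)/3 = 6 - 695*A/3)
1/(-141043 + p(o(-9))) = 1/(-141043 + (6 - 695/3*(-9))) = 1/(-141043 + (6 + 2085)) = 1/(-141043 + 2091) = 1/(-138952) = -1/138952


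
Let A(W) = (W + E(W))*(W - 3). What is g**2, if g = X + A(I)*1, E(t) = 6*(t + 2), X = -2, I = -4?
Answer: 12100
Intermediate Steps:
E(t) = 12 + 6*t (E(t) = 6*(2 + t) = 12 + 6*t)
A(W) = (-3 + W)*(12 + 7*W) (A(W) = (W + (12 + 6*W))*(W - 3) = (12 + 7*W)*(-3 + W) = (-3 + W)*(12 + 7*W))
g = 110 (g = -2 + (-36 - 9*(-4) + 7*(-4)**2)*1 = -2 + (-36 + 36 + 7*16)*1 = -2 + (-36 + 36 + 112)*1 = -2 + 112*1 = -2 + 112 = 110)
g**2 = 110**2 = 12100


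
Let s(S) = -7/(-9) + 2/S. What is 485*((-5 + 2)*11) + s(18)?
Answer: -144037/9 ≈ -16004.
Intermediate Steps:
s(S) = 7/9 + 2/S (s(S) = -7*(-⅑) + 2/S = 7/9 + 2/S)
485*((-5 + 2)*11) + s(18) = 485*((-5 + 2)*11) + (7/9 + 2/18) = 485*(-3*11) + (7/9 + 2*(1/18)) = 485*(-33) + (7/9 + ⅑) = -16005 + 8/9 = -144037/9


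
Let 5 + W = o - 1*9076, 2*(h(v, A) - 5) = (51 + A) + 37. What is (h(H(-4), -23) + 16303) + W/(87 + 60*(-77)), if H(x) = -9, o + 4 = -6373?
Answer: 148173889/9066 ≈ 16344.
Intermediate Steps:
o = -6377 (o = -4 - 6373 = -6377)
h(v, A) = 49 + A/2 (h(v, A) = 5 + ((51 + A) + 37)/2 = 5 + (88 + A)/2 = 5 + (44 + A/2) = 49 + A/2)
W = -15458 (W = -5 + (-6377 - 1*9076) = -5 + (-6377 - 9076) = -5 - 15453 = -15458)
(h(H(-4), -23) + 16303) + W/(87 + 60*(-77)) = ((49 + (1/2)*(-23)) + 16303) - 15458/(87 + 60*(-77)) = ((49 - 23/2) + 16303) - 15458/(87 - 4620) = (75/2 + 16303) - 15458/(-4533) = 32681/2 - 15458*(-1/4533) = 32681/2 + 15458/4533 = 148173889/9066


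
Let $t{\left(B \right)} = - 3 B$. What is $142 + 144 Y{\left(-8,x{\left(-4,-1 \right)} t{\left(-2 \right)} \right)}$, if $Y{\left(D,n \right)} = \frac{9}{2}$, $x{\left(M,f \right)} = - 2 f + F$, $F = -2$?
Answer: $790$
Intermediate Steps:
$x{\left(M,f \right)} = -2 - 2 f$ ($x{\left(M,f \right)} = - 2 f - 2 = -2 - 2 f$)
$Y{\left(D,n \right)} = \frac{9}{2}$ ($Y{\left(D,n \right)} = 9 \cdot \frac{1}{2} = \frac{9}{2}$)
$142 + 144 Y{\left(-8,x{\left(-4,-1 \right)} t{\left(-2 \right)} \right)} = 142 + 144 \cdot \frac{9}{2} = 142 + 648 = 790$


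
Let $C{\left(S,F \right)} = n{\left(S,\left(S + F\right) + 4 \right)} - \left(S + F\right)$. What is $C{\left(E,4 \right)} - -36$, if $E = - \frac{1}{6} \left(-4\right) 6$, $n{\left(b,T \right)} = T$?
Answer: $40$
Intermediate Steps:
$E = 4$ ($E = \left(-1\right) \frac{1}{6} \left(-4\right) 6 = \left(- \frac{1}{6}\right) \left(-4\right) 6 = \frac{2}{3} \cdot 6 = 4$)
$C{\left(S,F \right)} = 4$ ($C{\left(S,F \right)} = \left(\left(S + F\right) + 4\right) - \left(S + F\right) = \left(\left(F + S\right) + 4\right) - \left(F + S\right) = \left(4 + F + S\right) - \left(F + S\right) = 4$)
$C{\left(E,4 \right)} - -36 = 4 - -36 = 4 + 36 = 40$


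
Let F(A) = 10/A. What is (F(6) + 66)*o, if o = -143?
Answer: -29029/3 ≈ -9676.3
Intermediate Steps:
(F(6) + 66)*o = (10/6 + 66)*(-143) = (10*(⅙) + 66)*(-143) = (5/3 + 66)*(-143) = (203/3)*(-143) = -29029/3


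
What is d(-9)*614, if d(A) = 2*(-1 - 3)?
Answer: -4912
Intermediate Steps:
d(A) = -8 (d(A) = 2*(-4) = -8)
d(-9)*614 = -8*614 = -4912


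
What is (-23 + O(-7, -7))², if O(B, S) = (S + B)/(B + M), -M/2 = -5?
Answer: 6889/9 ≈ 765.44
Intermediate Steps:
M = 10 (M = -2*(-5) = 10)
O(B, S) = (B + S)/(10 + B) (O(B, S) = (S + B)/(B + 10) = (B + S)/(10 + B))
(-23 + O(-7, -7))² = (-23 + (-7 - 7)/(10 - 7))² = (-23 - 14/3)² = (-83/3)² = 6889/9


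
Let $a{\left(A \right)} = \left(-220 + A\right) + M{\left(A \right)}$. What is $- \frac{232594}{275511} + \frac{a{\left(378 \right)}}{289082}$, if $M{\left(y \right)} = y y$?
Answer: $- \frac{13914547123}{39822635451} \approx -0.34941$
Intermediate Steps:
$M{\left(y \right)} = y^{2}$
$a{\left(A \right)} = -220 + A + A^{2}$ ($a{\left(A \right)} = \left(-220 + A\right) + A^{2} = -220 + A + A^{2}$)
$- \frac{232594}{275511} + \frac{a{\left(378 \right)}}{289082} = - \frac{232594}{275511} + \frac{-220 + 378 + 378^{2}}{289082} = \left(-232594\right) \frac{1}{275511} + \left(-220 + 378 + 142884\right) \frac{1}{289082} = - \frac{232594}{275511} + 143042 \cdot \frac{1}{289082} = - \frac{232594}{275511} + \frac{71521}{144541} = - \frac{13914547123}{39822635451}$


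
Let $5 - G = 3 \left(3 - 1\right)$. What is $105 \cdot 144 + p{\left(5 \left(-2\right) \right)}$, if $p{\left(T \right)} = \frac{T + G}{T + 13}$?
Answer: $\frac{45349}{3} \approx 15116.0$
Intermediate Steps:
$G = -1$ ($G = 5 - 3 \left(3 - 1\right) = 5 - 3 \cdot 2 = 5 - 6 = -1$)
$p{\left(T \right)} = \frac{-1 + T}{13 + T}$ ($p{\left(T \right)} = \frac{T - 1}{T + 13} = \frac{-1 + T}{13 + T}$)
$105 \cdot 144 + p{\left(5 \left(-2\right) \right)} = 105 \cdot 144 + \frac{-1 + 5 \left(-2\right)}{13 + 5 \left(-2\right)} = 15120 + \frac{-1 - 10}{13 - 10} = 15120 + \frac{1}{3} \left(-11\right) = 15120 - \frac{11}{3} = \frac{45349}{3}$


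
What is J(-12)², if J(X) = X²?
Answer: 20736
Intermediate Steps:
J(-12)² = ((-12)²)² = 144² = 20736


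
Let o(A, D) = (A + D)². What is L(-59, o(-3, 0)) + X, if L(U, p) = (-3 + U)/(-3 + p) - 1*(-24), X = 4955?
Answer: 14906/3 ≈ 4968.7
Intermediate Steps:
L(U, p) = 24 + (-3 + U)/(-3 + p) (L(U, p) = (-3 + U)/(-3 + p) + 24 = 24 + (-3 + U)/(-3 + p))
L(-59, o(-3, 0)) + X = (-75 - 59 + 24*(-3 + 0)²)/(-3 + (-3 + 0)²) + 4955 = (-75 - 59 + 24*(-3)²)/(-3 + (-3)²) + 4955 = (-75 - 59 + 24*9)/(-3 + 9) + 4955 = (-75 - 59 + 216)/6 + 4955 = (⅙)*82 + 4955 = 41/3 + 4955 = 14906/3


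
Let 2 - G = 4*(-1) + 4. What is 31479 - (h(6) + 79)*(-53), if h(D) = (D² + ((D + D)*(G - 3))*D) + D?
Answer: 34076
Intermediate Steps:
G = 2 (G = 2 - (4*(-1) + 4) = 2 - (-4 + 4) = 2 - 1*0 = 2 + 0 = 2)
h(D) = D - D² (h(D) = (D² + ((D + D)*(2 - 3))*D) + D = (D² + ((2*D)*(-1))*D) + D = (D² + (-2*D)*D) + D = (D² - 2*D²) + D = -D² + D = D - D²)
31479 - (h(6) + 79)*(-53) = 31479 - (6*(1 - 1*6) + 79)*(-53) = 31479 - (6*(1 - 6) + 79)*(-53) = 31479 - (6*(-5) + 79)*(-53) = 31479 - (-30 + 79)*(-53) = 31479 - 49*(-53) = 31479 - 1*(-2597) = 31479 + 2597 = 34076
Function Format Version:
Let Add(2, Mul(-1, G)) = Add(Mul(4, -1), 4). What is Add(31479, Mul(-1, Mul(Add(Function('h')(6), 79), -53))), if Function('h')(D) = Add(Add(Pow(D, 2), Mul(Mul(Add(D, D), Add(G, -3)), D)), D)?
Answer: 34076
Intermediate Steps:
G = 2 (G = Add(2, Mul(-1, Add(Mul(4, -1), 4))) = Add(2, Mul(-1, Add(-4, 4))) = Add(2, Mul(-1, 0)) = Add(2, 0) = 2)
Function('h')(D) = Add(D, Mul(-1, Pow(D, 2))) (Function('h')(D) = Add(Add(Pow(D, 2), Mul(Mul(Add(D, D), Add(2, -3)), D)), D) = Add(Add(Pow(D, 2), Mul(Mul(Mul(2, D), -1), D)), D) = Add(Add(Pow(D, 2), Mul(Mul(-2, D), D)), D) = Add(Add(Pow(D, 2), Mul(-2, Pow(D, 2))), D) = Add(Mul(-1, Pow(D, 2)), D) = Add(D, Mul(-1, Pow(D, 2))))
Add(31479, Mul(-1, Mul(Add(Function('h')(6), 79), -53))) = Add(31479, Mul(-1, Mul(Add(Mul(6, Add(1, Mul(-1, 6))), 79), -53))) = Add(31479, Mul(-1, Mul(Add(Mul(6, Add(1, -6)), 79), -53))) = Add(31479, Mul(-1, Mul(Add(Mul(6, -5), 79), -53))) = Add(31479, Mul(-1, Mul(Add(-30, 79), -53))) = Add(31479, Mul(-1, Mul(49, -53))) = Add(31479, Mul(-1, -2597)) = Add(31479, 2597) = 34076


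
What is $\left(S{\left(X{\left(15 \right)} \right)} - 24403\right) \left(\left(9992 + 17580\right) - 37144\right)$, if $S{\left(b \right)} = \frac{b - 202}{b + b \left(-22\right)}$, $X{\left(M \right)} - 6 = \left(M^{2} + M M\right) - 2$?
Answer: $\frac{53023969564}{227} \approx 2.3359 \cdot 10^{8}$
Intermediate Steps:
$X{\left(M \right)} = 4 + 2 M^{2}$ ($X{\left(M \right)} = 6 - \left(2 - M^{2} - M M\right) = 6 + \left(\left(M^{2} + M^{2}\right) - 2\right) = 6 + \left(2 M^{2} - 2\right) = 6 + \left(-2 + 2 M^{2}\right) = 4 + 2 M^{2}$)
$S{\left(b \right)} = - \frac{-202 + b}{21 b}$ ($S{\left(b \right)} = \frac{-202 + b}{b - 22 b} = \frac{-202 + b}{\left(-21\right) b} = \left(-202 + b\right) \left(- \frac{1}{21 b}\right) = - \frac{-202 + b}{21 b}$)
$\left(S{\left(X{\left(15 \right)} \right)} - 24403\right) \left(\left(9992 + 17580\right) - 37144\right) = \left(\frac{202 - \left(4 + 2 \cdot 15^{2}\right)}{21 \left(4 + 2 \cdot 15^{2}\right)} - 24403\right) \left(\left(9992 + 17580\right) - 37144\right) = \left(\frac{202 - \left(4 + 2 \cdot 225\right)}{21 \left(4 + 2 \cdot 225\right)} - 24403\right) \left(27572 - 37144\right) = \left(\frac{202 - \left(4 + 450\right)}{21 \left(4 + 450\right)} - 24403\right) \left(-9572\right) = \left(\frac{202 - 454}{21 \cdot 454} - 24403\right) \left(-9572\right) = \left(\frac{1}{21} \cdot \frac{1}{454} \left(202 - 454\right) - 24403\right) \left(-9572\right) = \left(\frac{1}{21} \cdot \frac{1}{454} \left(-252\right) - 24403\right) \left(-9572\right) = \left(- \frac{6}{227} - 24403\right) \left(-9572\right) = \left(- \frac{5539487}{227}\right) \left(-9572\right) = \frac{53023969564}{227}$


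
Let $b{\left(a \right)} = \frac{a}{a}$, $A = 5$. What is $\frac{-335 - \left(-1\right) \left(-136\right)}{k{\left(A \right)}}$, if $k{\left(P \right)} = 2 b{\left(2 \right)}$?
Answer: $- \frac{471}{2} \approx -235.5$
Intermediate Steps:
$b{\left(a \right)} = 1$
$k{\left(P \right)} = 2$ ($k{\left(P \right)} = 2 \cdot 1 = 2$)
$\frac{-335 - \left(-1\right) \left(-136\right)}{k{\left(A \right)}} = \frac{-335 - \left(-1\right) \left(-136\right)}{2} = \left(-335 - 136\right) \frac{1}{2} = \left(-471\right) \frac{1}{2} = - \frac{471}{2}$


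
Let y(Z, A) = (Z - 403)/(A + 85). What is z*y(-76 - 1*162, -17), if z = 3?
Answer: -1923/68 ≈ -28.279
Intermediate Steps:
y(Z, A) = (-403 + Z)/(85 + A)
z*y(-76 - 1*162, -17) = 3*((-403 + (-76 - 1*162))/(85 - 17)) = 3*((-403 + (-76 - 162))/68) = 3*((-403 - 238)/68) = 3*((1/68)*(-641)) = 3*(-641/68) = -1923/68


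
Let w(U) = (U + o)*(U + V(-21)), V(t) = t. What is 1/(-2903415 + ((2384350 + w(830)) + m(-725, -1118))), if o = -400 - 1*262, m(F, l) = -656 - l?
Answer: -1/382691 ≈ -2.6131e-6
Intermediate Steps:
o = -662 (o = -400 - 262 = -662)
w(U) = (-662 + U)*(-21 + U) (w(U) = (U - 662)*(U - 21) = (-662 + U)*(-21 + U))
1/(-2903415 + ((2384350 + w(830)) + m(-725, -1118))) = 1/(-2903415 + ((2384350 + (13902 + 830**2 - 683*830)) + (-656 - 1*(-1118)))) = 1/(-2903415 + ((2384350 + (13902 + 688900 - 566890)) + (-656 + 1118))) = 1/(-2903415 + ((2384350 + 135912) + 462)) = 1/(-2903415 + (2520262 + 462)) = 1/(-2903415 + 2520724) = 1/(-382691) = -1/382691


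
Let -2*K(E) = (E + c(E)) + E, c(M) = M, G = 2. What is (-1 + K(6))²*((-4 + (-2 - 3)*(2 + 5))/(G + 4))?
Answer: -650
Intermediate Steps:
K(E) = -3*E/2 (K(E) = -((E + E) + E)/2 = -(2*E + E)/2 = -3*E/2)
(-1 + K(6))²*((-4 + (-2 - 3)*(2 + 5))/(G + 4)) = (-1 - 3/2*6)²*((-4 + (-2 - 3)*(2 + 5))/(2 + 4)) = (-1 - 9)²*((-4 - 5*7)/6) = (-10)²*((-4 - 35)*(⅙)) = 100*(-39*⅙) = 100*(-13/2) = -650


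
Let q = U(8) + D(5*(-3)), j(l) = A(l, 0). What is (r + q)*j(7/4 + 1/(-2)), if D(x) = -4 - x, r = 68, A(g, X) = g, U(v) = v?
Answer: 435/4 ≈ 108.75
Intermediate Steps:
j(l) = l
q = 19 (q = 8 + (-4 - 5*(-3)) = 8 + (-4 - 1*(-15)) = 8 + (-4 + 15) = 8 + 11 = 19)
(r + q)*j(7/4 + 1/(-2)) = (68 + 19)*(7/4 + 1/(-2)) = 87*(7*(¼) + 1*(-½)) = 87*(7/4 - ½) = 87*(5/4) = 435/4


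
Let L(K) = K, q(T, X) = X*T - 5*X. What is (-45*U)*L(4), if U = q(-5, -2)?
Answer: -3600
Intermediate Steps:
q(T, X) = -5*X + T*X (q(T, X) = T*X - 5*X = -5*X + T*X)
U = 20 (U = -2*(-5 - 5) = -2*(-10) = 20)
(-45*U)*L(4) = -45*20*4 = -900*4 = -3600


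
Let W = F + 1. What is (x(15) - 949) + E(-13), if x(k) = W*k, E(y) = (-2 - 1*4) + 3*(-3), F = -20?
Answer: -1249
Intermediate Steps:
W = -19 (W = -20 + 1 = -19)
E(y) = -15 (E(y) = (-2 - 4) - 9 = -6 - 9 = -15)
x(k) = -19*k
(x(15) - 949) + E(-13) = (-19*15 - 949) - 15 = (-285 - 949) - 15 = -1234 - 15 = -1249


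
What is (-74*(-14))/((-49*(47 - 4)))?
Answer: -148/301 ≈ -0.49169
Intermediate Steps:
(-74*(-14))/((-49*(47 - 4))) = 1036/((-49*43)) = 1036/(-2107) = 1036*(-1/2107) = -148/301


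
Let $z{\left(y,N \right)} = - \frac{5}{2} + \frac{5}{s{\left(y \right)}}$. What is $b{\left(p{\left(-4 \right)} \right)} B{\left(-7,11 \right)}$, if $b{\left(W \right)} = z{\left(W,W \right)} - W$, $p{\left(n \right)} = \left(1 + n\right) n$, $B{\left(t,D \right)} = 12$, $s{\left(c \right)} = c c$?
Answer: $- \frac{2083}{12} \approx -173.58$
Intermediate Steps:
$s{\left(c \right)} = c^{2}$
$p{\left(n \right)} = n \left(1 + n\right)$
$z{\left(y,N \right)} = - \frac{5}{2} + \frac{5}{y^{2}}$
$b{\left(W \right)} = - \frac{5}{2} - W + \frac{5}{W^{2}}$ ($b{\left(W \right)} = \left(- \frac{5}{2} + \frac{5}{W^{2}}\right) - W = - \frac{5}{2} - W + \frac{5}{W^{2}}$)
$b{\left(p{\left(-4 \right)} \right)} B{\left(-7,11 \right)} = \left(- \frac{5}{2} - - 4 \left(1 - 4\right) + \frac{5}{16 \left(1 - 4\right)^{2}}\right) 12 = \left(- \frac{5}{2} - \left(-4\right) \left(-3\right) + \frac{5}{144}\right) 12 = \left(- \frac{5}{2} - 12 + \frac{5}{144}\right) 12 = \left(- \frac{2083}{144}\right) 12 = - \frac{2083}{12}$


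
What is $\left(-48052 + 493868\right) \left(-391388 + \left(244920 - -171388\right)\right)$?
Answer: $11109734720$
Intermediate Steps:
$\left(-48052 + 493868\right) \left(-391388 + \left(244920 - -171388\right)\right) = 445816 \left(-391388 + \left(244920 + 171388\right)\right) = 445816 \left(-391388 + 416308\right) = 445816 \cdot 24920 = 11109734720$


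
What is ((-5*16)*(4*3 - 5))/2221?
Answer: -560/2221 ≈ -0.25214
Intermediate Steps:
((-5*16)*(4*3 - 5))/2221 = -80*(12 - 5)*(1/2221) = -80*7*(1/2221) = -560*1/2221 = -560/2221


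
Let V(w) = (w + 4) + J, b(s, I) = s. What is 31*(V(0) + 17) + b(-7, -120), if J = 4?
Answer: 768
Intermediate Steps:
V(w) = 8 + w (V(w) = (w + 4) + 4 = (4 + w) + 4 = 8 + w)
31*(V(0) + 17) + b(-7, -120) = 31*((8 + 0) + 17) - 7 = 31*(8 + 17) - 7 = 31*25 - 7 = 775 - 7 = 768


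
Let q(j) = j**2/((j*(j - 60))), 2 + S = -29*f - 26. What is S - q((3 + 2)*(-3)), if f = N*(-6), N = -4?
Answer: -3621/5 ≈ -724.20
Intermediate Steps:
f = 24 (f = -4*(-6) = 24)
S = -724 (S = -2 + (-29*24 - 26) = -2 + (-696 - 26) = -2 - 722 = -724)
q(j) = j/(-60 + j) (q(j) = j**2/((j*(-60 + j))) = j**2*(1/(j*(-60 + j))) = j/(-60 + j))
S - q((3 + 2)*(-3)) = -724 - (3 + 2)*(-3)/(-60 + (3 + 2)*(-3)) = -724 - 5*(-3)/(-60 + 5*(-3)) = -724 - (-15)/(-60 - 15) = -724 - (-15)/(-75) = -724 - (-15)*(-1)/75 = -724 - 1*1/5 = -724 - 1/5 = -3621/5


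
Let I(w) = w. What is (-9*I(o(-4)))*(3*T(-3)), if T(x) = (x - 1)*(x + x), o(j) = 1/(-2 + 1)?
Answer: 648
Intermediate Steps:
o(j) = -1 (o(j) = 1/(-1) = -1)
T(x) = 2*x*(-1 + x) (T(x) = (-1 + x)*(2*x) = 2*x*(-1 + x))
(-9*I(o(-4)))*(3*T(-3)) = (-9*(-1))*(3*(2*(-3)*(-1 - 3))) = 9*(3*(2*(-3)*(-4))) = 9*(3*24) = 9*72 = 648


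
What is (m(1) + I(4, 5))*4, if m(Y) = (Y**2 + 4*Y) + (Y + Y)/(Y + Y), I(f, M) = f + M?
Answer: 60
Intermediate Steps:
I(f, M) = M + f
m(Y) = 1 + Y**2 + 4*Y (m(Y) = (Y**2 + 4*Y) + (2*Y)/((2*Y)) = (Y**2 + 4*Y) + (2*Y)*(1/(2*Y)) = (Y**2 + 4*Y) + 1 = 1 + Y**2 + 4*Y)
(m(1) + I(4, 5))*4 = ((1 + 1**2 + 4*1) + (5 + 4))*4 = ((1 + 1 + 4) + 9)*4 = (6 + 9)*4 = 15*4 = 60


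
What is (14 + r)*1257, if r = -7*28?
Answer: -228774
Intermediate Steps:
r = -196
(14 + r)*1257 = (14 - 196)*1257 = -182*1257 = -228774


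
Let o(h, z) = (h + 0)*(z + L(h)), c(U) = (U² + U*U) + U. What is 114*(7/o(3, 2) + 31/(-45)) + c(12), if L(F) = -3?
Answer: -668/15 ≈ -44.533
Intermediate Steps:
c(U) = U + 2*U² (c(U) = (U² + U²) + U = 2*U² + U = U + 2*U²)
o(h, z) = h*(-3 + z) (o(h, z) = (h + 0)*(z - 3) = h*(-3 + z))
114*(7/o(3, 2) + 31/(-45)) + c(12) = 114*(7/((3*(-3 + 2))) + 31/(-45)) + 12*(1 + 2*12) = 114*(7/((3*(-1))) + 31*(-1/45)) + 12*(1 + 24) = 114*(7/(-3) - 31/45) + 12*25 = 114*(7*(-⅓) - 31/45) + 300 = 114*(-7/3 - 31/45) + 300 = 114*(-136/45) + 300 = -5168/15 + 300 = -668/15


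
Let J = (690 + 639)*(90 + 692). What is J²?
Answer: 1080098761284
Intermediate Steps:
J = 1039278 (J = 1329*782 = 1039278)
J² = 1039278² = 1080098761284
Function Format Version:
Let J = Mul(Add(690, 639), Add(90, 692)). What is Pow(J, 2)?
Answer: 1080098761284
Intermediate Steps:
J = 1039278 (J = Mul(1329, 782) = 1039278)
Pow(J, 2) = Pow(1039278, 2) = 1080098761284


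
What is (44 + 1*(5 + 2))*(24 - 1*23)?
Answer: 51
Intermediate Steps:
(44 + 1*(5 + 2))*(24 - 1*23) = (44 + 1*7)*(24 - 23) = (44 + 7)*1 = 51*1 = 51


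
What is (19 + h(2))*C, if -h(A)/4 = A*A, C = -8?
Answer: -24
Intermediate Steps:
h(A) = -4*A² (h(A) = -4*A*A = -4*A²)
(19 + h(2))*C = (19 - 4*2²)*(-8) = (19 - 4*4)*(-8) = (19 - 16)*(-8) = 3*(-8) = -24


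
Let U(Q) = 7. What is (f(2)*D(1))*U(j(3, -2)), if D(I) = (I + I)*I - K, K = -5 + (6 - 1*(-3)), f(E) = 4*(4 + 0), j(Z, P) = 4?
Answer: -224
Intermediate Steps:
f(E) = 16 (f(E) = 4*4 = 16)
K = 4 (K = -5 + (6 + 3) = -5 + 9 = 4)
D(I) = -4 + 2*I**2 (D(I) = (I + I)*I - 1*4 = (2*I)*I - 4 = 2*I**2 - 4 = -4 + 2*I**2)
(f(2)*D(1))*U(j(3, -2)) = (16*(-4 + 2*1**2))*7 = (16*(-4 + 2*1))*7 = (16*(-4 + 2))*7 = (16*(-2))*7 = -32*7 = -224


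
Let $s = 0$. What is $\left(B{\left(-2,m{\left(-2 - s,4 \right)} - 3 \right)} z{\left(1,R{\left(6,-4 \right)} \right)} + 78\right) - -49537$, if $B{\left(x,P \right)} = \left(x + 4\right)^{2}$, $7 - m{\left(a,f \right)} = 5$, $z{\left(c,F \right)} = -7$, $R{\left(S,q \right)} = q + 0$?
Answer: $49587$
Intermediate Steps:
$R{\left(S,q \right)} = q$
$m{\left(a,f \right)} = 2$ ($m{\left(a,f \right)} = 7 - 5 = 2$)
$B{\left(x,P \right)} = \left(4 + x\right)^{2}$
$\left(B{\left(-2,m{\left(-2 - s,4 \right)} - 3 \right)} z{\left(1,R{\left(6,-4 \right)} \right)} + 78\right) - -49537 = \left(\left(4 - 2\right)^{2} \left(-7\right) + 78\right) - -49537 = \left(2^{2} \left(-7\right) + 78\right) + 49537 = \left(4 \left(-7\right) + 78\right) + 49537 = \left(-28 + 78\right) + 49537 = 50 + 49537 = 49587$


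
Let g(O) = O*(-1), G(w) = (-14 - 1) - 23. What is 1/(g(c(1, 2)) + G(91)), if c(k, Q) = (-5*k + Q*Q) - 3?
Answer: -1/34 ≈ -0.029412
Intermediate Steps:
c(k, Q) = -3 + Q² - 5*k (c(k, Q) = (-5*k + Q²) - 3 = (Q² - 5*k) - 3 = -3 + Q² - 5*k)
G(w) = -38 (G(w) = -15 - 23 = -38)
g(O) = -O
1/(g(c(1, 2)) + G(91)) = 1/(-(-3 + 2² - 5*1) - 38) = 1/(-(-3 + 4 - 5) - 38) = 1/(-1*(-4) - 38) = 1/(4 - 38) = 1/(-34) = -1/34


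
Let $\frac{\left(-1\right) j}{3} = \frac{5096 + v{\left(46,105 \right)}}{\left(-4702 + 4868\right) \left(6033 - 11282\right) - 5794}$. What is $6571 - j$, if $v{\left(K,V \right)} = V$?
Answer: $\frac{274456785}{41768} \approx 6571.0$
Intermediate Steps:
$j = \frac{743}{41768}$ ($j = - 3 \frac{5096 + 105}{\left(-4702 + 4868\right) \left(6033 - 11282\right) - 5794} = - 3 \frac{5201}{166 \left(-5249\right) - 5794} = - 3 \frac{5201}{-871334 - 5794} = - 3 \frac{5201}{-877128} = - 3 \cdot 5201 \left(- \frac{1}{877128}\right) = \left(-3\right) \left(- \frac{743}{125304}\right) = \frac{743}{41768} \approx 0.017789$)
$6571 - j = 6571 - \frac{743}{41768} = \frac{274456785}{41768}$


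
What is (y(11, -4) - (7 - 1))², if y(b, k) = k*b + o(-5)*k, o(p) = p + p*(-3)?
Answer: 8100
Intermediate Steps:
o(p) = -2*p (o(p) = p - 3*p = -2*p)
y(b, k) = 10*k + b*k (y(b, k) = k*b + (-2*(-5))*k = b*k + 10*k = 10*k + b*k)
(y(11, -4) - (7 - 1))² = (-4*(10 + 11) - (7 - 1))² = (-4*21 - 1*6)² = (-84 - 6)² = (-90)² = 8100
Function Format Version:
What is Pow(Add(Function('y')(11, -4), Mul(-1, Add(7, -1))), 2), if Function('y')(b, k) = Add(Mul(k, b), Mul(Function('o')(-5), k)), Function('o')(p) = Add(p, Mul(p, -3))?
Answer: 8100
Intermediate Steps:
Function('o')(p) = Mul(-2, p) (Function('o')(p) = Add(p, Mul(-3, p)) = Mul(-2, p))
Function('y')(b, k) = Add(Mul(10, k), Mul(b, k)) (Function('y')(b, k) = Add(Mul(k, b), Mul(Mul(-2, -5), k)) = Add(Mul(b, k), Mul(10, k)) = Add(Mul(10, k), Mul(b, k)))
Pow(Add(Function('y')(11, -4), Mul(-1, Add(7, -1))), 2) = Pow(Add(Mul(-4, Add(10, 11)), Mul(-1, Add(7, -1))), 2) = Pow(Add(Mul(-4, 21), Mul(-1, 6)), 2) = Pow(Add(-84, -6), 2) = Pow(-90, 2) = 8100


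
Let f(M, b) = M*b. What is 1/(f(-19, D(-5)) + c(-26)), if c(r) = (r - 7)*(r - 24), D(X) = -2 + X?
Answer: 1/1783 ≈ 0.00056085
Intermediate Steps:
c(r) = (-24 + r)*(-7 + r) (c(r) = (-7 + r)*(-24 + r) = (-24 + r)*(-7 + r))
1/(f(-19, D(-5)) + c(-26)) = 1/(-19*(-2 - 5) + (168 + (-26)² - 31*(-26))) = 1/(-19*(-7) + (168 + 676 + 806)) = 1/(133 + 1650) = 1/1783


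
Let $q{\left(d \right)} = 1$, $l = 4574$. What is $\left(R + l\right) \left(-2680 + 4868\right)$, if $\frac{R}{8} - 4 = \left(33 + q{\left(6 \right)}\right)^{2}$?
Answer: $30312552$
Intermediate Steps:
$R = 9280$ ($R = 32 + 8 \left(33 + 1\right)^{2} = 32 + 8 \cdot 34^{2} = 32 + 8 \cdot 1156 = 32 + 9248 = 9280$)
$\left(R + l\right) \left(-2680 + 4868\right) = \left(9280 + 4574\right) \left(-2680 + 4868\right) = 13854 \cdot 2188 = 30312552$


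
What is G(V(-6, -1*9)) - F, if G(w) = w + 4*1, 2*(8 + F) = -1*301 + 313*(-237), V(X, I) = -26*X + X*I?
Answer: 37463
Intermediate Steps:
V(X, I) = -26*X + I*X
F = -37249 (F = -8 + (-1*301 + 313*(-237))/2 = -8 + (-301 - 74181)/2 = -8 + (½)*(-74482) = -8 - 37241 = -37249)
G(w) = 4 + w (G(w) = w + 4 = 4 + w)
G(V(-6, -1*9)) - F = (4 - 6*(-26 - 1*9)) - 1*(-37249) = (4 - 6*(-26 - 9)) + 37249 = (4 - 6*(-35)) + 37249 = (4 + 210) + 37249 = 214 + 37249 = 37463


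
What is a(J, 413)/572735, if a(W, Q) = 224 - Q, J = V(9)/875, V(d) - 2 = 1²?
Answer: -189/572735 ≈ -0.00033000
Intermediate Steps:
V(d) = 3 (V(d) = 2 + 1² = 2 + 1 = 3)
J = 3/875 ≈ 0.0034286
a(J, 413)/572735 = (224 - 1*413)/572735 = (224 - 413)*(1/572735) = -189*1/572735 = -189/572735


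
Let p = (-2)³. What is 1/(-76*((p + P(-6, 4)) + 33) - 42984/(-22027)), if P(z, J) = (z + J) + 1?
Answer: -22027/40134264 ≈ -0.00054883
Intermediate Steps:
p = -8
P(z, J) = 1 + J + z (P(z, J) = (J + z) + 1 = 1 + J + z)
1/(-76*((p + P(-6, 4)) + 33) - 42984/(-22027)) = 1/(-76*((-8 + (1 + 4 - 6)) + 33) - 42984/(-22027)) = 1/(-76*((-8 - 1) + 33) - 42984*(-1/22027)) = 1/(-76*(-9 + 33) + 42984/22027) = 1/(-76*24 + 42984/22027) = 1/(-1824 + 42984/22027) = 1/(-40134264/22027) = -22027/40134264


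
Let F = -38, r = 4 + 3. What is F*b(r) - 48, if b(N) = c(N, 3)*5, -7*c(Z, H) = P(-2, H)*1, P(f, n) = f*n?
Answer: -1476/7 ≈ -210.86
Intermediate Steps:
r = 7
c(Z, H) = 2*H/7 (c(Z, H) = -(-2*H)/7 = -(-2)*H/7 = 2*H/7)
b(N) = 30/7 (b(N) = ((2/7)*3)*5 = (6/7)*5 = 30/7)
F*b(r) - 48 = -38*30/7 - 48 = -1140/7 - 48 = -1476/7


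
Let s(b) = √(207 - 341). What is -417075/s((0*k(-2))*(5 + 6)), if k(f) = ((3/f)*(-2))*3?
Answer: 6225*I*√134/2 ≈ 36030.0*I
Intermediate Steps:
k(f) = -18/f (k(f) = -6/f*3 = -18/f)
s(b) = I*√134 (s(b) = √(-134) = I*√134)
-417075/s((0*k(-2))*(5 + 6)) = -417075*(-I*√134/134) = -(-6225)*I*√134/2 = 6225*I*√134/2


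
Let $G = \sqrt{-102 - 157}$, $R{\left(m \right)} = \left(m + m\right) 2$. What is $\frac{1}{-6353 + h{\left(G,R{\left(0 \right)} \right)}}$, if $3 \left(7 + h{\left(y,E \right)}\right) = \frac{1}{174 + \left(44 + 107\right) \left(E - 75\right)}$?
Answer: $- \frac{33453}{212761081} \approx -0.00015723$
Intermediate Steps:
$R{\left(m \right)} = 4 m$ ($R{\left(m \right)} = 2 m 2 = 4 m$)
$G = i \sqrt{259}$ ($G = \sqrt{-259} = i \sqrt{259} \approx 16.093 i$)
$h{\left(y,E \right)} = -7 + \frac{1}{3 \left(-11151 + 151 E\right)}$ ($h{\left(y,E \right)} = -7 + \frac{1}{3 \left(174 + \left(44 + 107\right) \left(E - 75\right)\right)} = -7 + \frac{1}{3 \left(174 + 151 \left(-75 + E\right)\right)} = -7 + \frac{1}{3 \left(174 + \left(-11325 + 151 E\right)\right)} = -7 + \frac{1}{3 \left(-11151 + 151 E\right)}$)
$\frac{1}{-6353 + h{\left(G,R{\left(0 \right)} \right)}} = \frac{1}{-6353 + \frac{234172 - 3171 \cdot 4 \cdot 0}{3 \left(-11151 + 151 \cdot 4 \cdot 0\right)}} = \frac{1}{-6353 + \frac{234172 - 0}{3 \left(-11151 + 151 \cdot 0\right)}} = \frac{1}{-6353 + \frac{234172 + 0}{3 \left(-11151 + 0\right)}} = \frac{1}{-6353 + \frac{1}{3} \frac{1}{-11151} \cdot 234172} = \frac{1}{-6353 + \frac{1}{3} \left(- \frac{1}{11151}\right) 234172} = \frac{1}{-6353 - \frac{234172}{33453}} = \frac{1}{- \frac{212761081}{33453}} = - \frac{33453}{212761081}$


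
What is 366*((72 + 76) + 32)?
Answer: 65880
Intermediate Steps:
366*((72 + 76) + 32) = 366*(148 + 32) = 366*180 = 65880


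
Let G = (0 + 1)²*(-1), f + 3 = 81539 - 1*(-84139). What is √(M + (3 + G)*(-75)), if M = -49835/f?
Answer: I*√74703255/705 ≈ 12.26*I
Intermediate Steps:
f = 165675 (f = -3 + (81539 - 1*(-84139)) = -3 + (81539 + 84139) = -3 + 165678 = 165675)
G = -1 (G = 1²*(-1) = 1*(-1) = -1)
M = -9967/33135 (M = -49835/165675 = -49835*1/165675 = -9967/33135 ≈ -0.30080)
√(M + (3 + G)*(-75)) = √(-9967/33135 + (3 - 1)*(-75)) = √(-9967/33135 + 2*(-75)) = √(-9967/33135 - 150) = √(-4980217/33135) = I*√74703255/705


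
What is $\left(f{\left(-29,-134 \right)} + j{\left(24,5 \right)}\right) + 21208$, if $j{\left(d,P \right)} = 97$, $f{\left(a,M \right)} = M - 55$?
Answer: $21116$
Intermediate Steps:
$f{\left(a,M \right)} = -55 + M$ ($f{\left(a,M \right)} = M - 55 = -55 + M$)
$\left(f{\left(-29,-134 \right)} + j{\left(24,5 \right)}\right) + 21208 = \left(\left(-55 - 134\right) + 97\right) + 21208 = \left(-189 + 97\right) + 21208 = -92 + 21208 = 21116$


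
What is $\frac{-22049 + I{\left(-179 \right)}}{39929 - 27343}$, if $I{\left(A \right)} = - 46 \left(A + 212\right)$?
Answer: $- \frac{23567}{12586} \approx -1.8725$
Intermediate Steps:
$I{\left(A \right)} = -9752 - 46 A$ ($I{\left(A \right)} = - 46 \left(212 + A\right) = -9752 - 46 A$)
$\frac{-22049 + I{\left(-179 \right)}}{39929 - 27343} = \frac{-22049 - 1518}{39929 - 27343} = \frac{-22049 + \left(-9752 + 8234\right)}{12586} = \left(-22049 - 1518\right) \frac{1}{12586} = \left(-23567\right) \frac{1}{12586} = - \frac{23567}{12586}$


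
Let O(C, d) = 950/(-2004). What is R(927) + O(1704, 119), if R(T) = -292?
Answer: -293059/1002 ≈ -292.47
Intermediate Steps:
O(C, d) = -475/1002 (O(C, d) = 950*(-1/2004) = -475/1002)
R(927) + O(1704, 119) = -292 - 475/1002 = -293059/1002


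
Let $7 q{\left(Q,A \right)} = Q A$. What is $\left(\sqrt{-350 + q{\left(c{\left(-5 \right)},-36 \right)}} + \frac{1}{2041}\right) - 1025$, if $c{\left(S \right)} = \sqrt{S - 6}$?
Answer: $- \frac{2092024}{2041} + \frac{\sqrt{-17150 - 252 i \sqrt{11}}}{7} \approx -1024.5 - 18.714 i$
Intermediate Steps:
$c{\left(S \right)} = \sqrt{-6 + S}$
$q{\left(Q,A \right)} = \frac{A Q}{7}$ ($q{\left(Q,A \right)} = \frac{Q A}{7} = \frac{A Q}{7}$)
$\left(\sqrt{-350 + q{\left(c{\left(-5 \right)},-36 \right)}} + \frac{1}{2041}\right) - 1025 = \left(\sqrt{-350 + \frac{1}{7} \left(-36\right) \sqrt{-6 - 5}} + \frac{1}{2041}\right) - 1025 = \left(\sqrt{-350 + \frac{1}{7} \left(-36\right) \sqrt{-11}} + \frac{1}{2041}\right) - 1025 = \left(\sqrt{-350 + \frac{1}{7} \left(-36\right) i \sqrt{11}} + \frac{1}{2041}\right) - 1025 = \left(\sqrt{-350 - \frac{36 i \sqrt{11}}{7}} + \frac{1}{2041}\right) - 1025 = \left(\frac{1}{2041} + \sqrt{-350 - \frac{36 i \sqrt{11}}{7}}\right) - 1025 = - \frac{2092024}{2041} + \sqrt{-350 - \frac{36 i \sqrt{11}}{7}}$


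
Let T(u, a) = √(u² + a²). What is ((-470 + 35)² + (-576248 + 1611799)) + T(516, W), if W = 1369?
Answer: 1224776 + √2140417 ≈ 1.2262e+6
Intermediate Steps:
T(u, a) = √(a² + u²)
((-470 + 35)² + (-576248 + 1611799)) + T(516, W) = ((-470 + 35)² + (-576248 + 1611799)) + √(1369² + 516²) = ((-435)² + 1035551) + √(1874161 + 266256) = (189225 + 1035551) + √2140417 = 1224776 + √2140417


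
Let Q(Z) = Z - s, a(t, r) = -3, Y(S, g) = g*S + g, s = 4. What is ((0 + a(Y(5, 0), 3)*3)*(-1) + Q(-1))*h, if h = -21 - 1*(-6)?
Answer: -60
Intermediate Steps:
Y(S, g) = g + S*g (Y(S, g) = S*g + g = g + S*g)
h = -15 (h = -21 + 6 = -15)
Q(Z) = -4 + Z (Q(Z) = Z - 1*4 = Z - 4 = -4 + Z)
((0 + a(Y(5, 0), 3)*3)*(-1) + Q(-1))*h = ((0 - 3*3)*(-1) + (-4 - 1))*(-15) = ((0 - 9)*(-1) - 5)*(-15) = (-9*(-1) - 5)*(-15) = (9 - 5)*(-15) = 4*(-15) = -60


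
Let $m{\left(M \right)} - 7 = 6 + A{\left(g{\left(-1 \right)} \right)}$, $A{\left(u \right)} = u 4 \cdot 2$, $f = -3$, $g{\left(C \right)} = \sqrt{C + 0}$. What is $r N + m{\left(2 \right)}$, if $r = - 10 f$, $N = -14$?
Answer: $-407 + 8 i \approx -407.0 + 8.0 i$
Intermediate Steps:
$g{\left(C \right)} = \sqrt{C}$
$A{\left(u \right)} = 8 u$ ($A{\left(u \right)} = 4 u 2 = 8 u$)
$r = 30$ ($r = \left(-10\right) \left(-3\right) = 30$)
$m{\left(M \right)} = 13 + 8 i$ ($m{\left(M \right)} = 7 + \left(6 + 8 \sqrt{-1}\right) = 7 + \left(6 + 8 i\right) = 13 + 8 i$)
$r N + m{\left(2 \right)} = 30 \left(-14\right) + \left(13 + 8 i\right) = -420 + \left(13 + 8 i\right) = -407 + 8 i$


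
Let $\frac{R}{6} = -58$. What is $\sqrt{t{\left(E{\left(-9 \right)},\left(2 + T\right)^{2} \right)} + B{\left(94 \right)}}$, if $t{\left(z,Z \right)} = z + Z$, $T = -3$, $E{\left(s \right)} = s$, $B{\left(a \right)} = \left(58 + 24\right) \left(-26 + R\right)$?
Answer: $2 i \sqrt{7669} \approx 175.15 i$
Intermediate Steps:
$R = -348$ ($R = 6 \left(-58\right) = -348$)
$B{\left(a \right)} = -30668$ ($B{\left(a \right)} = \left(58 + 24\right) \left(-26 - 348\right) = 82 \left(-374\right) = -30668$)
$t{\left(z,Z \right)} = Z + z$
$\sqrt{t{\left(E{\left(-9 \right)},\left(2 + T\right)^{2} \right)} + B{\left(94 \right)}} = \sqrt{\left(\left(2 - 3\right)^{2} - 9\right) - 30668} = \sqrt{\left(\left(-1\right)^{2} - 9\right) - 30668} = \sqrt{\left(1 - 9\right) - 30668} = \sqrt{-8 - 30668} = \sqrt{-30676} = 2 i \sqrt{7669}$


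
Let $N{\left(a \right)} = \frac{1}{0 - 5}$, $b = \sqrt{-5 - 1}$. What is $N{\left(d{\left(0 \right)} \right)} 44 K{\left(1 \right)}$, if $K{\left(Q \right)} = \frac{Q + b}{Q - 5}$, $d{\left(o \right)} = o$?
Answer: $\frac{11}{5} + \frac{11 i \sqrt{6}}{5} \approx 2.2 + 5.3889 i$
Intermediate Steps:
$b = i \sqrt{6}$ ($b = \sqrt{-6} = i \sqrt{6} \approx 2.4495 i$)
$K{\left(Q \right)} = \frac{Q + i \sqrt{6}}{-5 + Q}$ ($K{\left(Q \right)} = \frac{Q + i \sqrt{6}}{Q - 5} = \frac{Q + i \sqrt{6}}{-5 + Q}$)
$N{\left(a \right)} = - \frac{1}{5}$ ($N{\left(a \right)} = \frac{1}{-5} = - \frac{1}{5}$)
$N{\left(d{\left(0 \right)} \right)} 44 K{\left(1 \right)} = \left(- \frac{1}{5}\right) 44 \frac{1 + i \sqrt{6}}{-5 + 1} = - \frac{44 \frac{1 + i \sqrt{6}}{-4}}{5} = - \frac{44 \left(- \frac{1 + i \sqrt{6}}{4}\right)}{5} = - \frac{44 \left(- \frac{1}{4} - \frac{i \sqrt{6}}{4}\right)}{5} = \frac{11}{5} + \frac{11 i \sqrt{6}}{5}$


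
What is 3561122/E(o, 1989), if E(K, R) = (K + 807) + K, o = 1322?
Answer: 3561122/3451 ≈ 1031.9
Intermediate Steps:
E(K, R) = 807 + 2*K (E(K, R) = (807 + K) + K = 807 + 2*K)
3561122/E(o, 1989) = 3561122/(807 + 2*1322) = 3561122/(807 + 2644) = 3561122/3451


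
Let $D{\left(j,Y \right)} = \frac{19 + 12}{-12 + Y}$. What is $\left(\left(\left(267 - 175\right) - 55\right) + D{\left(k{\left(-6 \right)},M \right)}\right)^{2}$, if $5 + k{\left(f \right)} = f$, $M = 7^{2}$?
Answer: $\frac{1960000}{1369} \approx 1431.7$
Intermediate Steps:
$M = 49$
$k{\left(f \right)} = -5 + f$
$D{\left(j,Y \right)} = \frac{31}{-12 + Y}$
$\left(\left(\left(267 - 175\right) - 55\right) + D{\left(k{\left(-6 \right)},M \right)}\right)^{2} = \left(\left(\left(267 - 175\right) - 55\right) + \frac{31}{-12 + 49}\right)^{2} = \left(\left(\left(267 - 175\right) - 55\right) + \frac{31}{37}\right)^{2} = \left(\left(92 - 55\right) + 31 \cdot \frac{1}{37}\right)^{2} = \left(37 + \frac{31}{37}\right)^{2} = \left(\frac{1400}{37}\right)^{2} = \frac{1960000}{1369}$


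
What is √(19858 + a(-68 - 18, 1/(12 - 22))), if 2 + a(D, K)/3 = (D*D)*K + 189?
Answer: √455005/5 ≈ 134.91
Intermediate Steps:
a(D, K) = 561 + 3*K*D² (a(D, K) = -6 + 3*((D*D)*K + 189) = -6 + 3*(D²*K + 189) = -6 + 3*(K*D² + 189) = -6 + 3*(189 + K*D²) = -6 + (567 + 3*K*D²) = 561 + 3*K*D²)
√(19858 + a(-68 - 18, 1/(12 - 22))) = √(19858 + (561 + 3*(-68 - 18)²/(12 - 22))) = √(19858 + (561 + 3*(-86)²/(-10))) = √(19858 + (561 + 3*(-⅒)*7396)) = √(19858 + (561 - 11094/5)) = √(19858 - 8289/5) = √(91001/5) = √455005/5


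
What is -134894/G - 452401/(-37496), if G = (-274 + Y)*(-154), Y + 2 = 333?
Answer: 4514580701/164569944 ≈ 27.433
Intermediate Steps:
Y = 331 (Y = -2 + 333 = 331)
G = -8778 (G = (-274 + 331)*(-154) = 57*(-154) = -8778)
-134894/G - 452401/(-37496) = -134894/(-8778) - 452401/(-37496) = -134894*(-1/8778) - 452401*(-1/37496) = 67447/4389 + 452401/37496 = 4514580701/164569944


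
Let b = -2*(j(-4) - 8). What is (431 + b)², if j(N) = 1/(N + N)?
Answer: 3200521/16 ≈ 2.0003e+5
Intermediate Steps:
j(N) = 1/(2*N)
b = 65/4 (b = -2*((½)/(-4) - 8) = -2*((½)*(-¼) - 8) = -2*(-⅛ - 8) = -2*(-65/8) = 65/4 ≈ 16.250)
(431 + b)² = (431 + 65/4)² = (1789/4)² = 3200521/16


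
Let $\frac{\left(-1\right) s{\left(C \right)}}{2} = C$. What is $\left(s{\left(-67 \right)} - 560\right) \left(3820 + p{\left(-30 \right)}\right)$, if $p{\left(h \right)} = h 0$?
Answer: $-1627320$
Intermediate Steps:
$p{\left(h \right)} = 0$
$s{\left(C \right)} = - 2 C$
$\left(s{\left(-67 \right)} - 560\right) \left(3820 + p{\left(-30 \right)}\right) = \left(\left(-2\right) \left(-67\right) - 560\right) \left(3820 + 0\right) = \left(134 - 560\right) 3820 = \left(-426\right) 3820 = -1627320$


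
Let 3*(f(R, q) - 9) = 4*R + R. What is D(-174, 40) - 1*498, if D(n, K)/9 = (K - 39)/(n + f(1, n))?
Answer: -244047/490 ≈ -498.06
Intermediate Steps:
f(R, q) = 9 + 5*R/3 (f(R, q) = 9 + (4*R + R)/3 = 9 + (5*R)/3 = 9 + 5*R/3)
D(n, K) = 9*(-39 + K)/(32/3 + n) (D(n, K) = 9*((K - 39)/(n + (9 + (5/3)*1))) = 9*((-39 + K)/(n + (9 + 5/3))) = 9*((-39 + K)/(n + 32/3)) = 9*((-39 + K)/(32/3 + n)) = 9*(-39 + K)/(32/3 + n))
D(-174, 40) - 1*498 = 27*(-39 + 40)/(32 + 3*(-174)) - 1*498 = 27*1/(32 - 522) - 498 = 27*1/(-490) - 498 = 27*(-1/490)*1 - 498 = -27/490 - 498 = -244047/490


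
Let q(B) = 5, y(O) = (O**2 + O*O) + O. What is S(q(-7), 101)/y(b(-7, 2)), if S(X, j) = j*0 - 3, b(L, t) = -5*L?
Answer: -3/2485 ≈ -0.0012072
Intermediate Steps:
y(O) = O + 2*O**2 (y(O) = (O**2 + O**2) + O = 2*O**2 + O = O + 2*O**2)
S(X, j) = -3 (S(X, j) = 0 - 3 = -3)
S(q(-7), 101)/y(b(-7, 2)) = -3*1/(35*(1 + 2*(-5*(-7)))) = -3*1/(35*(1 + 2*35)) = -3*1/(35*(1 + 70)) = -3/(35*71) = -3/2485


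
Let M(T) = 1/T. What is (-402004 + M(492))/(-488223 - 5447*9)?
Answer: 197785967/264325032 ≈ 0.74827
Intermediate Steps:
(-402004 + M(492))/(-488223 - 5447*9) = (-402004 + 1/492)/(-488223 - 5447*9) = (-402004 + 1/492)/(-488223 - 49023) = -197785967/492/(-537246) = -197785967/492*(-1/537246) = 197785967/264325032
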